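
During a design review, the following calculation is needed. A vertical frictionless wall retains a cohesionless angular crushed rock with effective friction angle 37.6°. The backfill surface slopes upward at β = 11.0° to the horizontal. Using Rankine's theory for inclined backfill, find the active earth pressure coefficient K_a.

K_a = cos β · (cos β − √(cos²β − cos²φ)) / (cos β + √(cos²β − cos²φ)).
cos β = 0.9816, cos φ = 0.7923, √(cos²β − cos²φ) = 0.5795.
K_a = 0.9816 × (0.9816 − 0.5795)/(0.9816 + 0.5795) = 0.2528.

0.253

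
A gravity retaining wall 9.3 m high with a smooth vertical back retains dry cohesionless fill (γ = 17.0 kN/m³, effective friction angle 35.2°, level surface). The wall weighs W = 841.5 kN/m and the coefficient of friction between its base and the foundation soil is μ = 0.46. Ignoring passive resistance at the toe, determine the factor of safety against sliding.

1.96

K_a = tan²(45° − 35.2°/2) = 0.2687.
P_a = ½K_aγH² = 0.5×0.2687×17.0×9.3² = 197.5 kN/m, acting at H/3 = 3.100 m above the base.
FS_sliding = μW / P_a = 0.46×841.5 / 197.5 = 1.960.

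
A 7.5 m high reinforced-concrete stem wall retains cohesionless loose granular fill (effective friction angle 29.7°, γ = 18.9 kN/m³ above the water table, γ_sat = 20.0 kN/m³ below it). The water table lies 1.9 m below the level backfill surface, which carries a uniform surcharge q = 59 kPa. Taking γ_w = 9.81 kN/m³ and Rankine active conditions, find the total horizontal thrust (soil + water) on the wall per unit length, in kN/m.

436 kN/m

K_a = tan²(45° − φ/2) = 0.3374.
γ' = 20.0 − 9.81 = 10.19 kN/m³. h₂ = H − d_w = 5.6 m.
σ'_h: at surface K_a·q = 19.91; at WT K_a(q+γd_w) = 32.02; at base K_a(q+γd_w+γ'h₂) = 51.27 kPa.
P₁ = ½(19.91+32.02)×1.9 = 49.33; P₂ = ½(32.02+51.27)×5.6 = 233.2; P_w = ½γ_w h₂² = 153.8.
Total = 49.33+233.2+153.8 = 436.4 kN/m.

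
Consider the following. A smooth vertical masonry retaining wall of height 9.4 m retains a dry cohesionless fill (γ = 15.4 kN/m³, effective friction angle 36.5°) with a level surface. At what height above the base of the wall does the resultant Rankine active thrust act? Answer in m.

3.13 m

K_a = 0.2541.
The pressure distribution is triangular, so the resultant acts at H/3 above the base = 9.4/3 = 3.133 m.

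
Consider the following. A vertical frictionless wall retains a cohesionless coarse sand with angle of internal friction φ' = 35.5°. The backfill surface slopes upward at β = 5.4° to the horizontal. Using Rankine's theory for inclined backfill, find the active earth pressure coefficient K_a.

K_a = cos β · (cos β − √(cos²β − cos²φ)) / (cos β + √(cos²β − cos²φ)).
cos β = 0.9956, cos φ = 0.8141, √(cos²β − cos²φ) = 0.5730.
K_a = 0.9956 × (0.9956 − 0.5730)/(0.9956 + 0.5730) = 0.2682.

0.268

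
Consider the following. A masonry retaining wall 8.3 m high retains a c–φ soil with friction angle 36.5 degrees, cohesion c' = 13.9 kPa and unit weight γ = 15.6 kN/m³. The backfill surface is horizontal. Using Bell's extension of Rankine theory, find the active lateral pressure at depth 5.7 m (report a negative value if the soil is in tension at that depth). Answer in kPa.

K_a = (1 − sin φ)/(1 + sin φ) = 0.2541.
σ_a = K_a γ z − 2c√K_a = 0.2541×15.6×5.7 − 2×13.9×0.5040 = 8.578 kPa.

8.58 kPa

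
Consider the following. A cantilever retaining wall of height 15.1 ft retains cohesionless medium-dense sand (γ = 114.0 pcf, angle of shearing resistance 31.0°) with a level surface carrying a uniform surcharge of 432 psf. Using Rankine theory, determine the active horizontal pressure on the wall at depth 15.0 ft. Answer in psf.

K_a = (1 − sin φ)/(1 + sin φ) = 0.3201.
σ_v = γz + q = 114.0 × 15.0 + 432 = 2142 psf.
σ_h = K_a σ_v = 0.3201 × 2142 = 685.7 psf.

686 psf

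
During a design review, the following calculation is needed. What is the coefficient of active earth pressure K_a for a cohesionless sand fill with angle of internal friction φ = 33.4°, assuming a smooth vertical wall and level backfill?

K_a = (1 − sin φ)/(1 + sin φ) = (1 − sin 33.4°)/(1 + sin 33.4°) = 0.2899.

0.290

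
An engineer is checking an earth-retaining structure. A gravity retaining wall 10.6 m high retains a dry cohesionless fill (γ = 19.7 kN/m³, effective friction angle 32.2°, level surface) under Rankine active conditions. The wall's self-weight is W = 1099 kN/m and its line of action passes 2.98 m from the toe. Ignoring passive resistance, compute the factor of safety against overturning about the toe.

K_a = tan²(45° − 32.2°/2) = 0.3047.
P_a = ½K_aγH² = 0.5×0.3047×19.7×10.6² = 337.3 kN/m, acting at H/3 = 3.533 m above the base.
Overturning moment M_o = P_a × H/3 = 337.3 × 3.533 = 1192.
Resisting moment M_r = W × 2.98 = 1099 × 2.98 = 3275.
FS_overturning = M_r/M_o = 3275/1192 = 2.748.

2.75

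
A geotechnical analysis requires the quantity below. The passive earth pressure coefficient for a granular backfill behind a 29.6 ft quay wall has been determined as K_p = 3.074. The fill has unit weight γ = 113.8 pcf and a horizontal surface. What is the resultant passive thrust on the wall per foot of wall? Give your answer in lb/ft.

P = ½ K_p γ H² = 0.5 × 3.074 × 113.8 × 29.6² = 153200 lb/ft.

153000 lb/ft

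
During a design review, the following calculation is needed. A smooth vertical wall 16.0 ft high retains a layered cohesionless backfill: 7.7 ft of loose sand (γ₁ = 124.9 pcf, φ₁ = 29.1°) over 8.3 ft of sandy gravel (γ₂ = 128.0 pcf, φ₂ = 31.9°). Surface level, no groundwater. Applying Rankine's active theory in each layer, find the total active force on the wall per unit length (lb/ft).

K_a1 = tan²(45°−29.1°/2) = 0.3456; K_a2 = tan²(45°−31.9°/2) = 0.3085.
Layer 1: σ at base = K_a1 γ₁ h₁ = 332.4 psf; P₁ = ½×332.4×7.7 = 1280.
Layer 2: σ_v at top = γ₁h₁ = 961.7; σ_h top = K_a2×961.7 = 296.7; σ_h base = K_a2×(961.7+128.0×8.3) = 624.5.
P₂ = ½(296.7+624.5)×8.3 = 3823. Total P_a = 1280+3823 = 5103 lb/ft.

5100 lb/ft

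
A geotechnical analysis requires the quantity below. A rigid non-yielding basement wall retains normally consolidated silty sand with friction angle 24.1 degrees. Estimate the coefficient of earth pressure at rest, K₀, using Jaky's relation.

0.592

K₀ = 1 − sin φ' = 1 − sin 24.1° = 0.5917.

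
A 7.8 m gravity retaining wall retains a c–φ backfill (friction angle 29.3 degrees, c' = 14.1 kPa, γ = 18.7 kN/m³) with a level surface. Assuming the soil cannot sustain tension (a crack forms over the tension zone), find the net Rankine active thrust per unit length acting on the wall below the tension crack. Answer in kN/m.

87.5 kN/m

K_a = 0.3428; √K_a = 0.5855.
Tension-crack depth z_c = 2c/(γ√K_a) = 2×14.1/(18.7×0.5855) = 2.576 m.
σ_a at base = K_a γ H − 2c√K_a = 0.3428×18.7×7.8 − 2×14.1×0.5855 = 33.49 kPa.
P_a = ½ × 33.49 × (H − z_c) = 0.5×33.49×5.224 = 87.50 kN/m.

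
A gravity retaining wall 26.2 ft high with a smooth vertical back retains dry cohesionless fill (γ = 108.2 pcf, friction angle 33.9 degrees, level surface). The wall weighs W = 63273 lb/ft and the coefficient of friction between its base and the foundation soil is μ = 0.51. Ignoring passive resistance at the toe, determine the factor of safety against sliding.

3.06

K_a = tan²(45° − 33.9°/2) = 0.2839.
P_a = ½K_aγH² = 0.5×0.2839×108.2×26.2² = 10540 lb/ft, acting at H/3 = 8.733 ft above the base.
FS_sliding = μW / P_a = 0.51×63273 / 10540 = 3.061.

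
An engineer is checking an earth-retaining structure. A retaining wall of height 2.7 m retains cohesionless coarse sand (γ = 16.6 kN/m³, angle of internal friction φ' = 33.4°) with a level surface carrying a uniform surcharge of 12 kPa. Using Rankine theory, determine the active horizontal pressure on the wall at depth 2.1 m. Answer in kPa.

K_a = (1 − sin φ)/(1 + sin φ) = 0.2899.
σ_v = γz + q = 16.6 × 2.1 + 12 = 46.86 kPa.
σ_h = K_a σ_v = 0.2899 × 46.86 = 13.59 kPa.

13.6 kPa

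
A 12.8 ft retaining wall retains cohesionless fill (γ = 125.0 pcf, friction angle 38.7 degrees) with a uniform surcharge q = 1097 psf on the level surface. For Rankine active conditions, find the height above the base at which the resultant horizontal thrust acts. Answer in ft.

K_a = 0.2306.
Triangular part P₁ = ½K_aγH² = 2361 at H/3 = 4.267 ft; rectangular part P₂ = K_a q H = 3238 at H/2 = 6.400 ft.
ȳ = (P₁·4.267 + P₂·6.400)/(P₁+P₂) = 5.500 ft.

5.50 ft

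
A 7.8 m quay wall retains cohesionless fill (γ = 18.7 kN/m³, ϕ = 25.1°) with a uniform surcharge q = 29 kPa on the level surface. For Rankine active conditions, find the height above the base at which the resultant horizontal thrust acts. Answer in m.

K_a = 0.4043.
Triangular part P₁ = ½K_aγH² = 230.0 at H/3 = 2.600 m; rectangular part P₂ = K_a q H = 91.45 at H/2 = 3.900 m.
ȳ = (P₁·2.600 + P₂·3.900)/(P₁+P₂) = 2.970 m.

2.97 m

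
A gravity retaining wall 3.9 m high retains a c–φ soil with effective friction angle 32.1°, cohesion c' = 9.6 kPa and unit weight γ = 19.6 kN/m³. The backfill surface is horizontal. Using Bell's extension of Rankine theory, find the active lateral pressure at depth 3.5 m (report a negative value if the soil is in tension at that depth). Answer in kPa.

K_a = (1 − sin φ)/(1 + sin φ) = 0.3060.
σ_a = K_a γ z − 2c√K_a = 0.3060×19.6×3.5 − 2×9.6×0.5532 = 10.37 kPa.

10.4 kPa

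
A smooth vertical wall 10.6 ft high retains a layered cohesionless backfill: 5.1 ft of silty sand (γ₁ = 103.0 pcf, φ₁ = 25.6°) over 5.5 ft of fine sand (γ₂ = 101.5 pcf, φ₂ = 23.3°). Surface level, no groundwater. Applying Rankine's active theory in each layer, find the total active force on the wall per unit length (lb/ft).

K_a1 = tan²(45°−25.6°/2) = 0.3966; K_a2 = tan²(45°−23.3°/2) = 0.4331.
Layer 1: σ at base = K_a1 γ₁ h₁ = 208.3 psf; P₁ = ½×208.3×5.1 = 531.2.
Layer 2: σ_v at top = γ₁h₁ = 525.3; σ_h top = K_a2×525.3 = 227.5; σ_h base = K_a2×(525.3+101.5×5.5) = 469.3.
P₂ = ½(227.5+469.3)×5.5 = 1916. Total P_a = 531.2+1916 = 2448 lb/ft.

2450 lb/ft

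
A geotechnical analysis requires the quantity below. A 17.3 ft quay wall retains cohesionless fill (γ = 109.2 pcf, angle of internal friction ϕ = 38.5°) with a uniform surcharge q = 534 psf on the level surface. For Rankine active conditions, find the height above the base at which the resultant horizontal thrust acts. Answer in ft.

6.81 ft

K_a = 0.2327.
Triangular part P₁ = ½K_aγH² = 3802 at H/3 = 5.767 ft; rectangular part P₂ = K_a q H = 2149 at H/2 = 8.650 ft.
ȳ = (P₁·5.767 + P₂·8.650)/(P₁+P₂) = 6.808 ft.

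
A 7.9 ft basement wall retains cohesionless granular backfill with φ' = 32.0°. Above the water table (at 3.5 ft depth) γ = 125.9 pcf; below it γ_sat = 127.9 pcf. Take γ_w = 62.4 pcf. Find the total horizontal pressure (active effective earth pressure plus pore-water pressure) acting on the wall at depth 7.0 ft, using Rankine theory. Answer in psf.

424 psf

K_a = (1 − sin φ)/(1 + sin φ) = 0.3073.
γ' = 127.9 − 62.4 = 65.50 pcf.
Effective vertical stress at 7.0 ft: σ'_v = 125.9×3.5 + 65.50×3.50 = 669.9 psf.
σ'_h = K_a σ'_v = 0.3073 × 669.9 = 205.8 psf; u = γ_w × 3.50 = 218.4 psf.
Total σ_h = 205.8 + 218.4 = 424.2 psf.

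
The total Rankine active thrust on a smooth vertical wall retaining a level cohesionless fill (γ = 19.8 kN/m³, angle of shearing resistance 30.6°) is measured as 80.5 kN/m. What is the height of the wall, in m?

K_a = 0.3253. P_a = ½ K_a γ H² ⇒ H = √(2P_a/(K_a γ)).
H = √(2×80.5/(0.3253×19.8)) = 4.999 m.

5.00 m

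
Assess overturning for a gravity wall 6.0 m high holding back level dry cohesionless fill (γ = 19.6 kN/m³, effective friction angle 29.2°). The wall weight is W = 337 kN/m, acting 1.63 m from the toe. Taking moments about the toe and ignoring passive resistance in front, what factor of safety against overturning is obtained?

2.26

K_a = tan²(45° − 29.2°/2) = 0.3442.
P_a = ½K_aγH² = 0.5×0.3442×19.6×6.0² = 121.4 kN/m, acting at H/3 = 2.000 m above the base.
Overturning moment M_o = P_a × H/3 = 121.4 × 2.000 = 242.9.
Resisting moment M_r = W × 1.63 = 337 × 1.63 = 549.3.
FS_overturning = M_r/M_o = 549.3/242.9 = 2.262.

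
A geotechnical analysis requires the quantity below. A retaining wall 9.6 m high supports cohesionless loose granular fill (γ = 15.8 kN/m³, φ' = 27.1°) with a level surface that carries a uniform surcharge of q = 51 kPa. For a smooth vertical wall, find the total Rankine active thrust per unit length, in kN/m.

K_a = tan²(45° − φ/2) = 0.3741.
Soil triangle: ½ K_a γ H² = 0.5×0.3741×15.8×9.6² = 272.3 kN/m.
Surcharge rectangle: K_a q H = 0.3741×51×9.6 = 183.1 kN/m.
Total = 272.3 + 183.1 = 455.5 kN/m.

455 kN/m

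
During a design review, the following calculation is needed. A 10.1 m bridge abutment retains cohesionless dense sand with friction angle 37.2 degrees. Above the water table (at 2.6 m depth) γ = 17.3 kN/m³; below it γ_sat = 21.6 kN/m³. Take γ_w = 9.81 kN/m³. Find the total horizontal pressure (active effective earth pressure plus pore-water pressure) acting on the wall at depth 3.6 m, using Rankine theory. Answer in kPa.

K_a = (1 − sin φ)/(1 + sin φ) = 0.2464.
γ' = 21.6 − 9.81 = 11.79 kN/m³.
Effective vertical stress at 3.6 m: σ'_v = 17.3×2.6 + 11.79×1.00 = 56.77 kPa.
σ'_h = K_a σ'_v = 0.2464 × 56.77 = 13.99 kPa; u = γ_w × 1.00 = 9.810 kPa.
Total σ_h = 13.99 + 9.810 = 23.80 kPa.

23.8 kPa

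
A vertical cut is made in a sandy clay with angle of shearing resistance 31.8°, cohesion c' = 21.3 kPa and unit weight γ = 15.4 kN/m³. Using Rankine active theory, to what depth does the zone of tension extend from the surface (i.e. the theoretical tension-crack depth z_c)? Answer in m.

K_a = tan²(45° − 31.8°/2) = 0.3098; √K_a = 0.5566.
The active pressure is zero where K_a γ z = 2c√K_a, so z_c = 2c/(γ√K_a) = 2×21.3/(15.4×0.5566) = 4.970 m.

4.97 m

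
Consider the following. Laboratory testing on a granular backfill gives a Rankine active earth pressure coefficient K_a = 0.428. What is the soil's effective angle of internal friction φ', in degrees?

K_a = tan²(45° − φ/2) ⇒ 45° − φ/2 = arctan(√0.428) = 33.19°.
φ = 2(45° − 33.19°) = 23.61°.

23.6°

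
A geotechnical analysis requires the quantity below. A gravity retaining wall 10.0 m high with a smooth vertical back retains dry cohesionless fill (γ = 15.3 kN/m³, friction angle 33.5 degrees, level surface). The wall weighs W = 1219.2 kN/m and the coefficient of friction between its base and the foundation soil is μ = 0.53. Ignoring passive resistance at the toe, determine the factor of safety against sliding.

K_a = tan²(45° − 33.5°/2) = 0.2887.
P_a = ½K_aγH² = 0.5×0.2887×15.3×10.0² = 220.9 kN/m, acting at H/3 = 3.333 m above the base.
FS_sliding = μW / P_a = 0.53×1219.2 / 220.9 = 2.926.

2.93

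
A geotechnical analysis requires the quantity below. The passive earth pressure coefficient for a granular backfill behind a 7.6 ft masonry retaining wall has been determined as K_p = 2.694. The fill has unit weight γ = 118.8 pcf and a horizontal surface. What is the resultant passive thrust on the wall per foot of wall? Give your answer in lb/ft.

9240 lb/ft

P = ½ K_p γ H² = 0.5 × 2.694 × 118.8 × 7.6² = 9243 lb/ft.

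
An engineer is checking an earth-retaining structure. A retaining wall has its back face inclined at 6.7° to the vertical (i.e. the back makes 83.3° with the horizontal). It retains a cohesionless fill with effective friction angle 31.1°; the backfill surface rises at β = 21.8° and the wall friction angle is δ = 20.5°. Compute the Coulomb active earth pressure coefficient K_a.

0.493

K_a = sin²(α+φ) / [sin²α · sin(α−δ) · (1 + √{sin(φ+δ)sin(φ−β) / (sin(α−δ)sin(α+β))})²].
With α = 83.3°, φ = 31.1°, δ = 20.5°, β = 21.8°: K_a = 0.4935.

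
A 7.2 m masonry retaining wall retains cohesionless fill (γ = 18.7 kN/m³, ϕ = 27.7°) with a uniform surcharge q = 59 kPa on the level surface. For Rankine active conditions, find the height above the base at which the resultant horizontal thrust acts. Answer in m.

2.96 m

K_a = 0.3653.
Triangular part P₁ = ½K_aγH² = 177.1 at H/3 = 2.400 m; rectangular part P₂ = K_a q H = 155.2 at H/2 = 3.600 m.
ȳ = (P₁·2.400 + P₂·3.600)/(P₁+P₂) = 2.960 m.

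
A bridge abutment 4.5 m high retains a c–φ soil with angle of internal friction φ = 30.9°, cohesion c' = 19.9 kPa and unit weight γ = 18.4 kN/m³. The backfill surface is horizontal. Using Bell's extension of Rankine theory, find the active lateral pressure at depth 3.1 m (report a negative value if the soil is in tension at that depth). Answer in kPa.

-4.23 kPa

K_a = (1 − sin φ)/(1 + sin φ) = 0.3214.
σ_a = K_a γ z − 2c√K_a = 0.3214×18.4×3.1 − 2×19.9×0.5669 = -4.231 kPa.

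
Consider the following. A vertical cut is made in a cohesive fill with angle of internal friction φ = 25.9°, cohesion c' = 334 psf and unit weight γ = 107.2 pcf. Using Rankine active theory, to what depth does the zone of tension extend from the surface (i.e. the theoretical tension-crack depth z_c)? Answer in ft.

K_a = tan²(45° − 25.9°/2) = 0.3920; √K_a = 0.6261.
The active pressure is zero where K_a γ z = 2c√K_a, so z_c = 2c/(γ√K_a) = 2×334/(107.2×0.6261) = 9.953 ft.

9.95 ft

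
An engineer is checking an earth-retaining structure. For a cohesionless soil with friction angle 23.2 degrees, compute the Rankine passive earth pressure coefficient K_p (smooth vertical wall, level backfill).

2.30

K_p = (1 + sin φ)/(1 − sin φ) = tan²(45° + 23.2°/2) = 2.300.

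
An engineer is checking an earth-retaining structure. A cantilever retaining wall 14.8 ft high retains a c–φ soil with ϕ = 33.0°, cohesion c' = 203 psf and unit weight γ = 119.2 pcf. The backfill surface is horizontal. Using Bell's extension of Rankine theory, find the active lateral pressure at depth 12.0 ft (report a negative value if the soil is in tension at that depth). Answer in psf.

K_a = (1 − sin φ)/(1 + sin φ) = 0.2948.
σ_a = K_a γ z − 2c√K_a = 0.2948×119.2×12.0 − 2×203×0.5430 = 201.2 psf.

201 psf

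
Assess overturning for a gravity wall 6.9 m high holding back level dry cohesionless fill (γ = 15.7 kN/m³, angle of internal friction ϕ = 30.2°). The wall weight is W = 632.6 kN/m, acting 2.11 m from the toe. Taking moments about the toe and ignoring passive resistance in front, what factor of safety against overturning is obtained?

4.70

K_a = tan²(45° − 30.2°/2) = 0.3307.
P_a = ½K_aγH² = 0.5×0.3307×15.7×6.9² = 123.6 kN/m, acting at H/3 = 2.300 m above the base.
Overturning moment M_o = P_a × H/3 = 123.6 × 2.300 = 284.2.
Resisting moment M_r = W × 2.11 = 632.6 × 2.11 = 1335.
FS_overturning = M_r/M_o = 1335/284.2 = 4.696.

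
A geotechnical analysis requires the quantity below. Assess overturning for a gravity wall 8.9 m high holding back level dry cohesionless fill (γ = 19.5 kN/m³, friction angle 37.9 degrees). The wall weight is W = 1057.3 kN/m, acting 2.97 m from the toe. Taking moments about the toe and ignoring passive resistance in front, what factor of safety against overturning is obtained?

5.74

K_a = tan²(45° − 37.9°/2) = 0.2389.
P_a = ½K_aγH² = 0.5×0.2389×19.5×8.9² = 184.5 kN/m, acting at H/3 = 2.967 m above the base.
Overturning moment M_o = P_a × H/3 = 184.5 × 2.967 = 547.4.
Resisting moment M_r = W × 2.97 = 1057.3 × 2.97 = 3140.
FS_overturning = M_r/M_o = 3140/547.4 = 5.736.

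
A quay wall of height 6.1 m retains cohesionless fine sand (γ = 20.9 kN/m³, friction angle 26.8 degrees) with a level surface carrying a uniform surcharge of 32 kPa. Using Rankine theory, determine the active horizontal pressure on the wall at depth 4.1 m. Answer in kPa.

K_a = (1 − sin φ)/(1 + sin φ) = 0.3785.
σ_v = γz + q = 20.9 × 4.1 + 32 = 117.7 kPa.
σ_h = K_a σ_v = 0.3785 × 117.7 = 44.54 kPa.

44.5 kPa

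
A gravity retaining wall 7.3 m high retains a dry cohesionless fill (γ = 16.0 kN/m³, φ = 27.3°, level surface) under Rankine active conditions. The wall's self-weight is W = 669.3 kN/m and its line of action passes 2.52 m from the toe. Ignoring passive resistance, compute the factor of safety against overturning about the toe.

K_a = tan²(45° − 27.3°/2) = 0.3711.
P_a = ½K_aγH² = 0.5×0.3711×16.0×7.3² = 158.2 kN/m, acting at H/3 = 2.433 m above the base.
Overturning moment M_o = P_a × H/3 = 158.2 × 2.433 = 385.0.
Resisting moment M_r = W × 2.52 = 669.3 × 2.52 = 1687.
FS_overturning = M_r/M_o = 1687/385.0 = 4.381.

4.38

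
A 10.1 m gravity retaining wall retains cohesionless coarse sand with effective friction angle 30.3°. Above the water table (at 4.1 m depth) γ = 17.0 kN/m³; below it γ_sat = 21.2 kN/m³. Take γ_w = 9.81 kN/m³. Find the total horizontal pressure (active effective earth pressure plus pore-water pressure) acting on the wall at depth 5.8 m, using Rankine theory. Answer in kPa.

46.0 kPa

K_a = (1 − sin φ)/(1 + sin φ) = 0.3293.
γ' = 21.2 − 9.81 = 11.39 kN/m³.
Effective vertical stress at 5.8 m: σ'_v = 17.0×4.1 + 11.39×1.70 = 89.06 kPa.
σ'_h = K_a σ'_v = 0.3293 × 89.06 = 29.33 kPa; u = γ_w × 1.70 = 16.68 kPa.
Total σ_h = 29.33 + 16.68 = 46.01 kPa.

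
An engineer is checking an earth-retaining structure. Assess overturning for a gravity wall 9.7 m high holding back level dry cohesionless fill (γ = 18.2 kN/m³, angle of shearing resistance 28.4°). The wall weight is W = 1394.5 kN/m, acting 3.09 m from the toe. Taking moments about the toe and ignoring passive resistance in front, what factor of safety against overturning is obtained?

K_a = tan²(45° − 28.4°/2) = 0.3554.
P_a = ½K_aγH² = 0.5×0.3554×18.2×9.7² = 304.3 kN/m, acting at H/3 = 3.233 m above the base.
Overturning moment M_o = P_a × H/3 = 304.3 × 3.233 = 983.8.
Resisting moment M_r = W × 3.09 = 1394.5 × 3.09 = 4309.
FS_overturning = M_r/M_o = 4309/983.8 = 4.380.

4.38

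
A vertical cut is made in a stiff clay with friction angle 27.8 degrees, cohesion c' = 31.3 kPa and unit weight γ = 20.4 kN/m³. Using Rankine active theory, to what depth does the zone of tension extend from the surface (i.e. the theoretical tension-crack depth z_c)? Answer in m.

K_a = tan²(45° − 27.8°/2) = 0.3639; √K_a = 0.6032.
The active pressure is zero where K_a γ z = 2c√K_a, so z_c = 2c/(γ√K_a) = 2×31.3/(20.4×0.6032) = 5.087 m.

5.09 m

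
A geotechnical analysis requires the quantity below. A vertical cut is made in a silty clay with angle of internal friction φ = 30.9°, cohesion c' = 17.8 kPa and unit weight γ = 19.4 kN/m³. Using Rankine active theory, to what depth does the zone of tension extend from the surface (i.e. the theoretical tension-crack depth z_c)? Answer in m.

3.24 m

K_a = tan²(45° − 30.9°/2) = 0.3214; √K_a = 0.5669.
The active pressure is zero where K_a γ z = 2c√K_a, so z_c = 2c/(γ√K_a) = 2×17.8/(19.4×0.5669) = 3.237 m.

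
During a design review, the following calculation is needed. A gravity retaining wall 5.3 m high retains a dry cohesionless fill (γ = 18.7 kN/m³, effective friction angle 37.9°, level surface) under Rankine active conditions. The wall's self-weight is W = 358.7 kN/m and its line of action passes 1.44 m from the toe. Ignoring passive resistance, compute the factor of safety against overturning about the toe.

K_a = tan²(45° − 37.9°/2) = 0.2389.
P_a = ½K_aγH² = 0.5×0.2389×18.7×5.3² = 62.76 kN/m, acting at H/3 = 1.767 m above the base.
Overturning moment M_o = P_a × H/3 = 62.76 × 1.767 = 110.9.
Resisting moment M_r = W × 1.44 = 358.7 × 1.44 = 516.5.
FS_overturning = M_r/M_o = 516.5/110.9 = 4.659.

4.66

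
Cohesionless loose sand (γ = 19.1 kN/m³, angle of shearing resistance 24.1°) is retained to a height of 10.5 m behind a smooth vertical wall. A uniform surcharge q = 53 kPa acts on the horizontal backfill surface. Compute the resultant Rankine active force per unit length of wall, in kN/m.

676 kN/m

K_a = tan²(45° − φ/2) = 0.4201.
Soil triangle: ½ K_a γ H² = 0.5×0.4201×19.1×10.5² = 442.3 kN/m.
Surcharge rectangle: K_a q H = 0.4201×53×10.5 = 233.8 kN/m.
Total = 442.3 + 233.8 = 676.1 kN/m.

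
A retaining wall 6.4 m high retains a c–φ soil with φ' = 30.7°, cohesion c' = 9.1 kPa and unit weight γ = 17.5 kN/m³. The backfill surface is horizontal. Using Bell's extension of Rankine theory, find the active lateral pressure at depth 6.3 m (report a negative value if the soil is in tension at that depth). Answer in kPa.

K_a = (1 − sin φ)/(1 + sin φ) = 0.3240.
σ_a = K_a γ z − 2c√K_a = 0.3240×17.5×6.3 − 2×9.1×0.5692 = 25.36 kPa.

25.4 kPa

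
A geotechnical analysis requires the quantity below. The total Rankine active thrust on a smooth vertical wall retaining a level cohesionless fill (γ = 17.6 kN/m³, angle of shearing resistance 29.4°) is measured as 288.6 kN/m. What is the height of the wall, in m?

9.80 m

K_a = 0.3415. P_a = ½ K_a γ H² ⇒ H = √(2P_a/(K_a γ)).
H = √(2×288.6/(0.3415×17.6)) = 9.800 m.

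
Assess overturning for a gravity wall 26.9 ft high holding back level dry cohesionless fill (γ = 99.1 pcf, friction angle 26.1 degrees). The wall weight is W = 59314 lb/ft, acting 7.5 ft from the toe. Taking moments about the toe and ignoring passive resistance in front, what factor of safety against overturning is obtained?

3.56

K_a = tan²(45° − 26.1°/2) = 0.3889.
P_a = ½K_aγH² = 0.5×0.3889×99.1×26.9² = 13950 lb/ft, acting at H/3 = 8.967 ft above the base.
Overturning moment M_o = P_a × H/3 = 13950 × 8.967 = 125000.
Resisting moment M_r = W × 7.5 = 59314 × 7.5 = 444900.
FS_overturning = M_r/M_o = 444900/125000 = 3.558.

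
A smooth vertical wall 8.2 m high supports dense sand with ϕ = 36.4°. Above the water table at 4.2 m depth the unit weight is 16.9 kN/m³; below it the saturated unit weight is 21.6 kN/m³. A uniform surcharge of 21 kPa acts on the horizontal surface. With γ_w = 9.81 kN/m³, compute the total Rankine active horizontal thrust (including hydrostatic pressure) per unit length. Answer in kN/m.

257 kN/m

K_a = tan²(45° − φ/2) = 0.2552.
γ' = 21.6 − 9.81 = 11.79 kN/m³. h₂ = H − d_w = 4.0 m.
σ'_h: at surface K_a·q = 5.358; at WT K_a(q+γd_w) = 23.47; at base K_a(q+γd_w+γ'h₂) = 35.50 kPa.
P₁ = ½(5.358+23.47)×4.2 = 60.54; P₂ = ½(23.47+35.50)×4.0 = 117.9; P_w = ½γ_w h₂² = 78.48.
Total = 60.54+117.9+78.48 = 257.0 kN/m.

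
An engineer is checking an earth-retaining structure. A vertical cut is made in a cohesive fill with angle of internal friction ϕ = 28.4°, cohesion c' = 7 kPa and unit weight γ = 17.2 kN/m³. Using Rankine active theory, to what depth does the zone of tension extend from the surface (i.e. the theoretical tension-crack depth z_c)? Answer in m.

1.37 m

K_a = tan²(45° − 28.4°/2) = 0.3554; √K_a = 0.5961.
The active pressure is zero where K_a γ z = 2c√K_a, so z_c = 2c/(γ√K_a) = 2×7/(17.2×0.5961) = 1.365 m.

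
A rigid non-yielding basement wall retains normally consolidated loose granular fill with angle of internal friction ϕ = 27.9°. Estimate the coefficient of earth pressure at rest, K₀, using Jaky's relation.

0.532

K₀ = 1 − sin φ' = 1 − sin 27.9° = 0.5321.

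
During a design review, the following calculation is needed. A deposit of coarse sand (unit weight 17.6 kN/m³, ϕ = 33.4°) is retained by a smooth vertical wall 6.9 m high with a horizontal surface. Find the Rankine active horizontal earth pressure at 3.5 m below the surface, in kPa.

K_a = (1 − sin φ)/(1 + sin φ) = 0.2899.
σ_h = K_a γ z = 0.2899 × 17.6 × 3.5 = 17.86 kPa.

17.9 kPa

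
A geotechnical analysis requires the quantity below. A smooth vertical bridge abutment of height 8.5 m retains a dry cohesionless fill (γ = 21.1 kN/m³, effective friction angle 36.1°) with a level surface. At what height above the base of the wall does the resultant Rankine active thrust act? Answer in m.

K_a = 0.2585.
The pressure distribution is triangular, so the resultant acts at H/3 above the base = 8.5/3 = 2.833 m.

2.83 m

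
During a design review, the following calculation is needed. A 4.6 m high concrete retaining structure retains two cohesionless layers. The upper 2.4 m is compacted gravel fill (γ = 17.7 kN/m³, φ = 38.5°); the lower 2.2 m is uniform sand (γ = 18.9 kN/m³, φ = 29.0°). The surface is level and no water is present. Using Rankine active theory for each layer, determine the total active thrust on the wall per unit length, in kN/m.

K_a1 = tan²(45°−38.5°/2) = 0.2327; K_a2 = tan²(45°−29.0°/2) = 0.3470.
Layer 1: σ at base = K_a1 γ₁ h₁ = 9.883 kPa; P₁ = ½×9.883×2.4 = 11.86.
Layer 2: σ_v at top = γ₁h₁ = 42.48; σ_h top = K_a2×42.48 = 14.74; σ_h base = K_a2×(42.48+18.9×2.2) = 29.17.
P₂ = ½(14.74+29.17)×2.2 = 48.30. Total P_a = 11.86+48.30 = 60.16 kN/m.

60.2 kN/m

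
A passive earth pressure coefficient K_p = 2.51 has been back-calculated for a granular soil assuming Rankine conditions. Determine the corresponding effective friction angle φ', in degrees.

K_p = (1+sin φ)/(1−sin φ) ⇒ sin φ = (K_p − 1)/(K_p + 1) = 0.4302.
φ = arcsin(0.4302) = 25.48°.

25.5°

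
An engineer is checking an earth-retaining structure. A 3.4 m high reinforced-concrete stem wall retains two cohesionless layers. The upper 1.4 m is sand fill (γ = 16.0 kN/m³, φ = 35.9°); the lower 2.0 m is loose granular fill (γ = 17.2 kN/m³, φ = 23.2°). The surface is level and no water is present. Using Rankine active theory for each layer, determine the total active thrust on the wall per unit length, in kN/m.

K_a1 = tan²(45°−35.9°/2) = 0.2607; K_a2 = tan²(45°−23.2°/2) = 0.4348.
Layer 1: σ at base = K_a1 γ₁ h₁ = 5.841 kPa; P₁ = ½×5.841×1.4 = 4.088.
Layer 2: σ_v at top = γ₁h₁ = 22.40; σ_h top = K_a2×22.40 = 9.739; σ_h base = K_a2×(22.40+17.2×2.0) = 24.70.
P₂ = ½(9.739+24.70)×2.0 = 34.43. Total P_a = 4.088+34.43 = 38.52 kN/m.

38.5 kN/m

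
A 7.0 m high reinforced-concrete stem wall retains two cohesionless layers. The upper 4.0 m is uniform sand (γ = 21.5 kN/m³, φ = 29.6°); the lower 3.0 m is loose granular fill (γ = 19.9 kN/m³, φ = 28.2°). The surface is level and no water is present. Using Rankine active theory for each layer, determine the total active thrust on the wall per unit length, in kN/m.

K_a1 = tan²(45°−29.6°/2) = 0.3387; K_a2 = tan²(45°−28.2°/2) = 0.3582.
Layer 1: σ at base = K_a1 γ₁ h₁ = 29.13 kPa; P₁ = ½×29.13×4.0 = 58.26.
Layer 2: σ_v at top = γ₁h₁ = 86.00; σ_h top = K_a2×86.00 = 30.80; σ_h base = K_a2×(86.00+19.9×3.0) = 52.19.
P₂ = ½(30.80+52.19)×3.0 = 124.5. Total P_a = 58.26+124.5 = 182.8 kN/m.

183 kN/m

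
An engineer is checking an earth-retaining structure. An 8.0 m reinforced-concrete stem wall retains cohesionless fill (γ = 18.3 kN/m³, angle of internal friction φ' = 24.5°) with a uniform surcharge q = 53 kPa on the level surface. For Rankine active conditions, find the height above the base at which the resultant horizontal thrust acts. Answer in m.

3.23 m

K_a = 0.4137.
Triangular part P₁ = ½K_aγH² = 242.3 at H/3 = 2.667 m; rectangular part P₂ = K_a q H = 175.4 at H/2 = 4.000 m.
ȳ = (P₁·2.667 + P₂·4.000)/(P₁+P₂) = 3.227 m.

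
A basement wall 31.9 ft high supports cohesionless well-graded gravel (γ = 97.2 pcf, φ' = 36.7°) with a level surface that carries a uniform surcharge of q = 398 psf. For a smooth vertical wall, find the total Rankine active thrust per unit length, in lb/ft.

K_a = tan²(45° − φ/2) = 0.2519.
Soil triangle: ½ K_a γ H² = 0.5×0.2519×97.2×31.9² = 12460 lb/ft.
Surcharge rectangle: K_a q H = 0.2519×398×31.9 = 3198 lb/ft.
Total = 12460 + 3198 = 15650 lb/ft.

15700 lb/ft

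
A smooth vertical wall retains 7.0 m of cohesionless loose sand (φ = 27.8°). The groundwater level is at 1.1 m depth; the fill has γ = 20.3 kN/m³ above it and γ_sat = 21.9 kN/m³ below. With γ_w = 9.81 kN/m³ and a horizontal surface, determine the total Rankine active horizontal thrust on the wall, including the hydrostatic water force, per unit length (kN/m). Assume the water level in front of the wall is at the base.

K_a = tan²(45° − φ/2) = 0.3639.
γ' = 21.9 − 9.81 = 12.09 kN/m³. Depth below WT = 5.9 m.
σ'_h at WT = K_a γ d_w = 8.126 kPa; at base = 8.126 + K_a γ' × 5.9 = 34.08 kPa.
P₁ (0–1.1 m) = ½×8.126×1.1 = 4.469. P₂ (1.1–7.0 m) = ½(8.126+34.08)×5.9 = 124.5.
P_w = ½ γ_w h₂² = 0.5×9.81×5.9² = 170.7. Total = 4.469+124.5+170.7 = 299.7 kN/m.

300 kN/m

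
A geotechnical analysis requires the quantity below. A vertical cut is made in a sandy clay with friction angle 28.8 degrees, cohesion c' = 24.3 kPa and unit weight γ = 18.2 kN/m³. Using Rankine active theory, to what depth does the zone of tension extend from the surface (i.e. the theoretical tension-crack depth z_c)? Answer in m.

K_a = tan²(45° − 28.8°/2) = 0.3498; √K_a = 0.5914.
The active pressure is zero where K_a γ z = 2c√K_a, so z_c = 2c/(γ√K_a) = 2×24.3/(18.2×0.5914) = 4.515 m.

4.52 m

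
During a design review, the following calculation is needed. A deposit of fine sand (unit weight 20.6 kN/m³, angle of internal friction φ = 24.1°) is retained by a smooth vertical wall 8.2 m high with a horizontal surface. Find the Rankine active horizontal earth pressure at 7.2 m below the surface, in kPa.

K_a = (1 − sin φ)/(1 + sin φ) = 0.4201.
σ_h = K_a γ z = 0.4201 × 20.6 × 7.2 = 62.31 kPa.

62.3 kPa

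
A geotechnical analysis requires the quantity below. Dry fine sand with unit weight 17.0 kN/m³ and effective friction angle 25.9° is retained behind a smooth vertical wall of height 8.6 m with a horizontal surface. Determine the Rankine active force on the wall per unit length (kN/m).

K_a = tan²(45° − φ/2) = 0.3920.
P_a = ½ K_a γ H² = 0.5 × 0.3920 × 17.0 × 8.6² = 246.4 kN/m.

246 kN/m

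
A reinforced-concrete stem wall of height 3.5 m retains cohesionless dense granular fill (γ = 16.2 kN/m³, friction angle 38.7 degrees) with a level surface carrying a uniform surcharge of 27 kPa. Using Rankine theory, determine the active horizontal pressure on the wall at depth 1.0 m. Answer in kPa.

9.96 kPa

K_a = (1 − sin φ)/(1 + sin φ) = 0.2306.
σ_v = γz + q = 16.2 × 1.0 + 27 = 43.20 kPa.
σ_h = K_a σ_v = 0.2306 × 43.20 = 9.961 kPa.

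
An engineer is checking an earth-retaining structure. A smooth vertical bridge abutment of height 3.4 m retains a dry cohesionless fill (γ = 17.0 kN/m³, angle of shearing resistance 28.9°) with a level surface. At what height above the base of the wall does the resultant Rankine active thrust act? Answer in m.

K_a = 0.3484.
The pressure distribution is triangular, so the resultant acts at H/3 above the base = 3.4/3 = 1.133 m.

1.13 m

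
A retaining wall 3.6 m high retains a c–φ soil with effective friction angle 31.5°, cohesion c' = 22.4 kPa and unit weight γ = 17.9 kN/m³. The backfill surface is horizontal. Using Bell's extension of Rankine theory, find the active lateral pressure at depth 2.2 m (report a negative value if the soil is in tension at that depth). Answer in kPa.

-12.7 kPa

K_a = (1 − sin φ)/(1 + sin φ) = 0.3136.
σ_a = K_a γ z − 2c√K_a = 0.3136×17.9×2.2 − 2×22.4×0.5600 = -12.74 kPa.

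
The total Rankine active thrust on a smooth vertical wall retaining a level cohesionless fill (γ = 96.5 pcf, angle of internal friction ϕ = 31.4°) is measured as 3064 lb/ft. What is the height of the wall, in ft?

K_a = 0.3149. P_a = ½ K_a γ H² ⇒ H = √(2P_a/(K_a γ)).
H = √(2×3064/(0.3149×96.5)) = 14.20 ft.

14.2 ft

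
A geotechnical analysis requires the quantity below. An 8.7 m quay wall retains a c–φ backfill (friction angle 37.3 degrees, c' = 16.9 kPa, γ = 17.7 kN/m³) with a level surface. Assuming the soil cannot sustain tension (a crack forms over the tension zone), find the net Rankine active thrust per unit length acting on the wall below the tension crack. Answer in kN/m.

K_a = 0.2453; √K_a = 0.4953.
Tension-crack depth z_c = 2c/(γ√K_a) = 2×16.9/(17.7×0.4953) = 3.855 m.
σ_a at base = K_a γ H − 2c√K_a = 0.2453×17.7×8.7 − 2×16.9×0.4953 = 21.04 kPa.
P_a = ½ × 21.04 × (H − z_c) = 0.5×21.04×4.845 = 50.96 kN/m.

51.0 kN/m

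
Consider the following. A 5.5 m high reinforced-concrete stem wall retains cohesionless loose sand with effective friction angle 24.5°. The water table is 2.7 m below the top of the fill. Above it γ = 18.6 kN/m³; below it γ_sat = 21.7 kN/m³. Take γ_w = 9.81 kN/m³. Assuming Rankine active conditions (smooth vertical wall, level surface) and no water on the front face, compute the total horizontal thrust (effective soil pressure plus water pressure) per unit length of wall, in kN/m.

K_a = tan²(45° − φ/2) = 0.4137.
γ' = 21.7 − 9.81 = 11.89 kN/m³. Depth below WT = 2.8 m.
σ'_h at WT = K_a γ d_w = 20.78 kPa; at base = 20.78 + K_a γ' × 2.8 = 34.55 kPa.
P₁ (0–2.7 m) = ½×20.78×2.7 = 28.05. P₂ (2.7–5.5 m) = ½(20.78+34.55)×2.8 = 77.46.
P_w = ½ γ_w h₂² = 0.5×9.81×2.8² = 38.46. Total = 28.05+77.46+38.46 = 144.0 kN/m.

144 kN/m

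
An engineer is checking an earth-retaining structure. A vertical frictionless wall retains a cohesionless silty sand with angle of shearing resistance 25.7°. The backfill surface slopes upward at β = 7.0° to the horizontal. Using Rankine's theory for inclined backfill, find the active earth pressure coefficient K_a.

K_a = cos β · (cos β − √(cos²β − cos²φ)) / (cos β + √(cos²β − cos²φ)).
cos β = 0.9925, cos φ = 0.9011, √(cos²β − cos²φ) = 0.4162.
K_a = 0.9925 × (0.9925 − 0.4162)/(0.9925 + 0.4162) = 0.4061.

0.406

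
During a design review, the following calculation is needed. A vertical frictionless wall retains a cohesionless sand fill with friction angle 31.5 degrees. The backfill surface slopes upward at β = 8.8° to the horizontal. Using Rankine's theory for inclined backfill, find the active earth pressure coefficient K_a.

0.325

K_a = cos β · (cos β − √(cos²β − cos²φ)) / (cos β + √(cos²β − cos²φ)).
cos β = 0.9882, cos φ = 0.8526, √(cos²β − cos²φ) = 0.4996.
K_a = 0.9882 × (0.9882 − 0.4996)/(0.9882 + 0.4996) = 0.3246.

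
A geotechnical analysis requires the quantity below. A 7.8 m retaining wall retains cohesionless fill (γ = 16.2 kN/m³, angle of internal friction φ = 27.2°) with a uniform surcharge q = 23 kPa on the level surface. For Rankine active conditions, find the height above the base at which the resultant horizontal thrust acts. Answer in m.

K_a = 0.3726.
Triangular part P₁ = ½K_aγH² = 183.6 at H/3 = 2.600 m; rectangular part P₂ = K_a q H = 66.84 at H/2 = 3.900 m.
ȳ = (P₁·2.600 + P₂·3.900)/(P₁+P₂) = 2.947 m.

2.95 m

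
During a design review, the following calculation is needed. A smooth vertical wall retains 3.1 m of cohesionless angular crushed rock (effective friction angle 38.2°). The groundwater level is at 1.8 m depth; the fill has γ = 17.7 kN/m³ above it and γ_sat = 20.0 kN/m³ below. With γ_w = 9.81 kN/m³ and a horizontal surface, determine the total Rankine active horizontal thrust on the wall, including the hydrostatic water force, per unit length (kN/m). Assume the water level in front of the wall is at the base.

26.8 kN/m

K_a = tan²(45° − φ/2) = 0.2358.
γ' = 20.0 − 9.81 = 10.19 kN/m³. Depth below WT = 1.3 m.
σ'_h at WT = K_a γ d_w = 7.512 kPa; at base = 7.512 + K_a γ' × 1.3 = 10.64 kPa.
P₁ (0–1.8 m) = ½×7.512×1.8 = 6.761. P₂ (1.8–3.1 m) = ½(7.512+10.64)×1.3 = 11.80.
P_w = ½ γ_w h₂² = 0.5×9.81×1.3² = 8.289. Total = 6.761+11.80+8.289 = 26.85 kN/m.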